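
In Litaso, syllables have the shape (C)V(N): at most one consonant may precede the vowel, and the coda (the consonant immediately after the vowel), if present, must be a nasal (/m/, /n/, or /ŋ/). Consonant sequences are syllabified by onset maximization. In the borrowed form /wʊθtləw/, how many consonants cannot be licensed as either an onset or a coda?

Syllabifying with onset maximization leaves /θ/, /t/, /w/ stranded (only a nasal (/m/, /n/, or /ŋ/) is licensed in coda position; onsets are limited to one consonant).

3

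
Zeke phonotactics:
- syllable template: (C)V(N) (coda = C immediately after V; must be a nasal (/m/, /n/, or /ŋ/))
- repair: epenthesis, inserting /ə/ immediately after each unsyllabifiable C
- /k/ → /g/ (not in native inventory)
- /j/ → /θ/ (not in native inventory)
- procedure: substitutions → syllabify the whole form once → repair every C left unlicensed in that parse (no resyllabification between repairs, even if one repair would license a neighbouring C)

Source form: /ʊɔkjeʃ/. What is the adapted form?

ʊɔgəθeʃə

Substitution: /k/ → /g/, /j/ → /θ/, giving /ʊɔgθeʃ/.
Under (C)V(N), the unsyllabifiable consonants are /g/, /ʃ/ (only a nasal (/m/, /n/, or /ŋ/) is licensed in coda position; onsets are limited to one consonant).
Epenthesis after each stranded consonant: /g/ → /gə/, /ʃ/ → /ʃə/.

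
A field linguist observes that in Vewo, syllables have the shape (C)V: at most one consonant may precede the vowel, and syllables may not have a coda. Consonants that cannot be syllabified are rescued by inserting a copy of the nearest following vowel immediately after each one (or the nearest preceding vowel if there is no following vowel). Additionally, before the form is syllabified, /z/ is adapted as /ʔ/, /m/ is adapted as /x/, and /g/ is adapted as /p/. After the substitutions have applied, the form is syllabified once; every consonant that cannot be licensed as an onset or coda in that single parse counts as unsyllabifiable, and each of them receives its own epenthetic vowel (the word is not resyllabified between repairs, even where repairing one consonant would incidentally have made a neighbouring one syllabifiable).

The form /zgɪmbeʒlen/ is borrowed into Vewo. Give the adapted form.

ʔɪpɪxebeʒelene

Substitution: /z/ → /ʔ/, /g/ → /p/, /m/ → /x/, giving /ʔpɪxbeʒlen/.
The consonants /ʔ/, /x/, /ʒ/, /n/ cannot be parsed into a legal (C)V syllable (no codas are permitted; onsets are limited to one consonant).
Epenthesis after each stranded consonant: /ʔ/ → /ʔɪ/, /x/ → /xe/, /ʒ/ → /ʒe/, /n/ → /ne/.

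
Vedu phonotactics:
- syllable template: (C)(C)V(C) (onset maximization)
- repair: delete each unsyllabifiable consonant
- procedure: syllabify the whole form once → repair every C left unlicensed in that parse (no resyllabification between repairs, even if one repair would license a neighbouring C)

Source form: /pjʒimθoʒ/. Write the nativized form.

Syllabifying with onset maximization leaves /p/ stranded (at most one coda consonant is licensed; onsets may contain at most 2 consonants).
Each unlicensed consonant is deleted: /p/.

jʒimθoʒ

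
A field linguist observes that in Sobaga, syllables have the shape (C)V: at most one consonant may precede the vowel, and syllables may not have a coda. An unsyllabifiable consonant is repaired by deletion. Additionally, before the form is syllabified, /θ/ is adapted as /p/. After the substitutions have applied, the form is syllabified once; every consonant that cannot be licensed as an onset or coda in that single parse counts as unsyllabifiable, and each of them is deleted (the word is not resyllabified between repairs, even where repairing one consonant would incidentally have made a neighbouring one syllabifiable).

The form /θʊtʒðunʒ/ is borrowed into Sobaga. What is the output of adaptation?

pʊðu

Substitution: /θ/ → /p/, giving /pʊtʒðunʒ/.
The consonants /t/, /ʒ/, /n/, /ʒ/ cannot be parsed into a legal (C)V syllable (no codas are permitted; onsets are limited to one consonant).
Deletion applies to /t/, /ʒ/, /n/, /ʒ/.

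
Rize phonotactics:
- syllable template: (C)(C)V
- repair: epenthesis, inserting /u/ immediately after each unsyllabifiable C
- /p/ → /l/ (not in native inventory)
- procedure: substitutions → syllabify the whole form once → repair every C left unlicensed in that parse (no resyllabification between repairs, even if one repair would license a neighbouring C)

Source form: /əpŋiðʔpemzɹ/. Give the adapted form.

əlŋiðuʔlemuzuɹu

Substitution: /p/ → /l/, giving /əlŋiðʔlemzɹ/.
Under (C)(C)V, the unsyllabifiable consonants are /ð/, /m/, /z/, /ɹ/ (no codas are permitted; onsets may contain at most 2 consonants).
Epenthesis after each stranded consonant: /ð/ → /ðu/, /m/ → /mu/, /z/ → /zu/, /ɹ/ → /ɹu/.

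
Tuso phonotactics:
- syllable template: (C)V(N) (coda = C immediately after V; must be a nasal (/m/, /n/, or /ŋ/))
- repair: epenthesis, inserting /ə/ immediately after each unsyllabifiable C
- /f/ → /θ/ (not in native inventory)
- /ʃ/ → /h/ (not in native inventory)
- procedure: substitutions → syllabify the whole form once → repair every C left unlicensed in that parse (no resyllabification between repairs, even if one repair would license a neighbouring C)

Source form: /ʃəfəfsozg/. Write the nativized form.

həθəθəsozəgə

Substitution: /ʃ/ → /h/, /f/ → /θ/, giving /həθəθsozg/.
The consonants /θ/, /z/, /g/ cannot be parsed into a legal (C)V(N) syllable (only a nasal (/m/, /n/, or /ŋ/) is licensed in coda position; onsets are limited to one consonant).
Each unlicensed consonant becomes the onset of a new syllable: /θ/ → /θə/, /z/ → /zə/, /g/ → /gə/.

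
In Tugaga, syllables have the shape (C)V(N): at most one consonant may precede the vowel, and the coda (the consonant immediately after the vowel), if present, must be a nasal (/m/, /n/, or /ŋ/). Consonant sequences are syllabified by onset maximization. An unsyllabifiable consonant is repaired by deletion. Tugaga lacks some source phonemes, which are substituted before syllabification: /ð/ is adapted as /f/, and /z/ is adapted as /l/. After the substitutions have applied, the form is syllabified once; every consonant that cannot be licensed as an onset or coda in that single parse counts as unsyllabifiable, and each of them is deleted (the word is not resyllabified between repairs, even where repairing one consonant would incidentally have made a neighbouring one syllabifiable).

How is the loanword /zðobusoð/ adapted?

Substitution: /z/ → /l/, /ð/ → /f/, giving /lfobusof/.
Syllabifying with onset maximization leaves /l/, /f/ stranded (only a nasal (/m/, /n/, or /ŋ/) is licensed in coda position; onsets are limited to one consonant).
Deleting the stranded consonants removes /l/, /f/.

fobuso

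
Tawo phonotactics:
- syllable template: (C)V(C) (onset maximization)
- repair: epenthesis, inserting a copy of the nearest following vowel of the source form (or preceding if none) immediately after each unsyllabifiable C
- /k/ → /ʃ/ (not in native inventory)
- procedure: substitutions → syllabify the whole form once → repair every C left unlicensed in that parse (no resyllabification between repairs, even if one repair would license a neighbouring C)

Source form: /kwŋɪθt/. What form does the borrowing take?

Substitution: /k/ → /ʃ/, giving /ʃwŋɪθt/.
Syllabifying with onset maximization leaves /ʃ/, /w/, /t/ stranded (at most one coda consonant is licensed; onsets are limited to one consonant).
Each unlicensed consonant becomes the onset of a new syllable: /ʃ/ → /ʃɪ/, /w/ → /wɪ/, /t/ → /tɪ/.

ʃɪwɪŋɪθtɪ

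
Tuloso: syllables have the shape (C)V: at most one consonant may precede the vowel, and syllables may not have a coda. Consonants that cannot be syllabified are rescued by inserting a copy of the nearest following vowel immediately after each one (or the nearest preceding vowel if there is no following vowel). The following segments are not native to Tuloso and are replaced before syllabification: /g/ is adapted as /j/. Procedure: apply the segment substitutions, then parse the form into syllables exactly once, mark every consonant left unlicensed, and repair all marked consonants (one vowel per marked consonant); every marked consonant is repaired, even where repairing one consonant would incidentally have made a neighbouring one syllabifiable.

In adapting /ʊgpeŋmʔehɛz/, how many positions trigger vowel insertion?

4

After substitution the input is /ʊjpeŋmʔehɛz/.
The unsyllabifiable consonants are /j/, /ŋ/, /m/, /z/; each receives one epenthetic vowel.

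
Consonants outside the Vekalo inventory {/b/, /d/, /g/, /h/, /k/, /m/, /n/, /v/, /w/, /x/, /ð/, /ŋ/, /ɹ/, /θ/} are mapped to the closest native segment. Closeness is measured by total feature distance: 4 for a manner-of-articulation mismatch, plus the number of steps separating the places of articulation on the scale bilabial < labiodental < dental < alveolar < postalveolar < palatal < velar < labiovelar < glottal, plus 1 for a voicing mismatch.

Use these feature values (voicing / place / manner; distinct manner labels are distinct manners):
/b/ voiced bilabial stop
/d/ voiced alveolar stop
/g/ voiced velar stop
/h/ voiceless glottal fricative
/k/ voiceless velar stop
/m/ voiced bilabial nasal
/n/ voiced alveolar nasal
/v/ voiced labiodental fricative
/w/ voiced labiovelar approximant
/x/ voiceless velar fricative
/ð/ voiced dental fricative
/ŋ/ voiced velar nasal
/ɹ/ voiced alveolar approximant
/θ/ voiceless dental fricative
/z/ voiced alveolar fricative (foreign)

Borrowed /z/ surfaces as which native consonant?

/ð/ is closest: same manner (fricative), place distance 1 (alveolar→dental), same voicing; total 1. Next closest is /v/ at distance 2.

ð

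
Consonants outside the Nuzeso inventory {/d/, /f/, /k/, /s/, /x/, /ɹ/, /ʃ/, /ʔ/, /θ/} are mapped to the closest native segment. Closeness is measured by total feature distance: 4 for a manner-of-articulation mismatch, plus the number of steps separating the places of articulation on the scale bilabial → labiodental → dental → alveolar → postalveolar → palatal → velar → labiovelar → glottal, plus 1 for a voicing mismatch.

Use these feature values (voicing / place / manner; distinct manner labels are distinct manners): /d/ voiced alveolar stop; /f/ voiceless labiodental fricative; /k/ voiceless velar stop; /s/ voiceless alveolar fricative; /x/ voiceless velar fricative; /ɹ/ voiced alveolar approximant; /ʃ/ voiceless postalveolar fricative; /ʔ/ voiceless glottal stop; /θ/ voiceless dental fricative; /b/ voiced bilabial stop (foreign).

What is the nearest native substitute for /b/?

/d/ is closest: same manner (stop), place distance 3 (bilabial→alveolar), same voicing; total 3. Next closest is /f/ at distance 6.

d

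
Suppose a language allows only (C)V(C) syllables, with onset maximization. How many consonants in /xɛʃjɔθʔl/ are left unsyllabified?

2

Under (C)V(C), the unsyllabifiable consonants are /ʔ/, /l/ (at most one coda consonant is licensed; onsets are limited to one consonant).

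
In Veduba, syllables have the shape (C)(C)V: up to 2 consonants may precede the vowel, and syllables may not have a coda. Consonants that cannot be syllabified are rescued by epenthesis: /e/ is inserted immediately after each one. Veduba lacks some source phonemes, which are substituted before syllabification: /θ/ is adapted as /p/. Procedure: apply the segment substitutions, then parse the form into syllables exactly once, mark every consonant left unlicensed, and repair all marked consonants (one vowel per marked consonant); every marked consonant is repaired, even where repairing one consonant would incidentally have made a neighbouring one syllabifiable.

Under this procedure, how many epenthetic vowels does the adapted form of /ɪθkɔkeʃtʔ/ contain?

3

After substitution the input is /ɪpkɔkeʃtʔ/.
The unsyllabifiable consonants are /ʃ/, /t/, /ʔ/; each receives one epenthetic vowel.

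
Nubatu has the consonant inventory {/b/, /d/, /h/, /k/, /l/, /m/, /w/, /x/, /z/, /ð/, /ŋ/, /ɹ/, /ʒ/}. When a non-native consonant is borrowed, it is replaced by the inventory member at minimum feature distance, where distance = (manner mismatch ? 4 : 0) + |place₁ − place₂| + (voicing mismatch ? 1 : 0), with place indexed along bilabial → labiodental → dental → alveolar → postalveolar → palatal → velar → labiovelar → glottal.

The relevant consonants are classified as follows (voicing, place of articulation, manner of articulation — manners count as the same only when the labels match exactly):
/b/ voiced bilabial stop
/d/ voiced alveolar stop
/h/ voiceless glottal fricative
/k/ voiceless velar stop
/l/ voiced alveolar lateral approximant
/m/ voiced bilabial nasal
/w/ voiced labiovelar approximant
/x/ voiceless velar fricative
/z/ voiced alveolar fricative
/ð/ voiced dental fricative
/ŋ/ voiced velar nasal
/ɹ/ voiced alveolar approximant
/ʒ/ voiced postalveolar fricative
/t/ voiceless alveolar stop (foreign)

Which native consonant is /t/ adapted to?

/d/ is closest: same manner (stop), place distance 0 (alveolar→alveolar), voicing differs (+1); total 1. Next closest is /k/ at distance 3.

d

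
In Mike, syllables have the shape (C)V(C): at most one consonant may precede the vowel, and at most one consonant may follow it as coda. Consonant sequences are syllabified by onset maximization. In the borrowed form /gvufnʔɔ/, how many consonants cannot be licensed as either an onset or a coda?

Under (C)V(C), the unsyllabifiable consonants are /g/, /n/ (at most one coda consonant is licensed; onsets are limited to one consonant).

2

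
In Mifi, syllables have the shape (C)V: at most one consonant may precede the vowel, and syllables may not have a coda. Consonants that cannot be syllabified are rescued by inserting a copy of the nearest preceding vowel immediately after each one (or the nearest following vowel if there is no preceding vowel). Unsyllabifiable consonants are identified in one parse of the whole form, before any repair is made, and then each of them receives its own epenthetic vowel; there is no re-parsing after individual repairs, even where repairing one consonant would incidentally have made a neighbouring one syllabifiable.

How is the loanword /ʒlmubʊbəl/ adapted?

Under (C)V, the unsyllabifiable consonants are /ʒ/, /l/, /l/ (no codas are permitted; onsets are limited to one consonant).
Inserting the epenthetic vowel yields /ʒ/ → /ʒu/, /l/ → /lu/, /l/ → /lə/.

ʒulumubʊbələ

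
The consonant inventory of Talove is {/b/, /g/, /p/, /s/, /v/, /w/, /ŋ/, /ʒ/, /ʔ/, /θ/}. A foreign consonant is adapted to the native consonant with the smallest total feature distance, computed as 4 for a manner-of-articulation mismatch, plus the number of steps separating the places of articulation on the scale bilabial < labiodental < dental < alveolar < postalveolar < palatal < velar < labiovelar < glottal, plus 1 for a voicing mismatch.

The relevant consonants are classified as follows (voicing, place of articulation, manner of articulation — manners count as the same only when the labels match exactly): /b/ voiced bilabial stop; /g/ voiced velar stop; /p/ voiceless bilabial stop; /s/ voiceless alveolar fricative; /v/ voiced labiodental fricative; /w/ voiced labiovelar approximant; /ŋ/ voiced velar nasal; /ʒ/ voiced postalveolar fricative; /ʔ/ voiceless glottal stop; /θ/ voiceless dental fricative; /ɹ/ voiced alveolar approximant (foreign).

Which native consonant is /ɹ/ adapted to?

w

/w/ is closest: same manner (approximant), place distance 4 (alveolar→labiovelar), same voicing; total 4. Next closest is /s/ at distance 5.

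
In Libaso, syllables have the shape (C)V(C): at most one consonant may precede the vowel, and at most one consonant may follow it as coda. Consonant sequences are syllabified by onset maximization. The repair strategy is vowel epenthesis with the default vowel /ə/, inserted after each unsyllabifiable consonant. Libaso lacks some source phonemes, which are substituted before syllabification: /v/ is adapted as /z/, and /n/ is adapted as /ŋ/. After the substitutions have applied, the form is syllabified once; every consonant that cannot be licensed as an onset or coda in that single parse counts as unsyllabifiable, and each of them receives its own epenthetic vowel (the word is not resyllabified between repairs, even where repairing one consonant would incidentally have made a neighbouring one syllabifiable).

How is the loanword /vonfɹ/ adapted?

zoŋfəɹə

Substitution: /v/ → /z/, /n/ → /ŋ/, giving /zoŋfɹ/.
Under (C)V(C), the unsyllabifiable consonants are /f/, /ɹ/ (at most one coda consonant is licensed; onsets are limited to one consonant).
Epenthesis after each stranded consonant: /f/ → /fə/, /ɹ/ → /ɹə/.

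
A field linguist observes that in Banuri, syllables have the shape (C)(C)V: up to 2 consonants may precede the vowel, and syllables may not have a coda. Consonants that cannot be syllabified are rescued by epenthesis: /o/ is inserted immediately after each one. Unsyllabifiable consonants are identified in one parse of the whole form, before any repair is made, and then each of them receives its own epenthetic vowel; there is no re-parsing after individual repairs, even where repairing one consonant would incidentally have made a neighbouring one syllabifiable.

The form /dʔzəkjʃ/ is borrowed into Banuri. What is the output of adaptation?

doʔzəkojoʃo

The consonants /d/, /k/, /j/, /ʃ/ cannot be parsed into a legal (C)(C)V syllable (no codas are permitted; onsets may contain at most 2 consonants).
Inserting the epenthetic vowel yields /d/ → /do/, /k/ → /ko/, /j/ → /jo/, /ʃ/ → /ʃo/.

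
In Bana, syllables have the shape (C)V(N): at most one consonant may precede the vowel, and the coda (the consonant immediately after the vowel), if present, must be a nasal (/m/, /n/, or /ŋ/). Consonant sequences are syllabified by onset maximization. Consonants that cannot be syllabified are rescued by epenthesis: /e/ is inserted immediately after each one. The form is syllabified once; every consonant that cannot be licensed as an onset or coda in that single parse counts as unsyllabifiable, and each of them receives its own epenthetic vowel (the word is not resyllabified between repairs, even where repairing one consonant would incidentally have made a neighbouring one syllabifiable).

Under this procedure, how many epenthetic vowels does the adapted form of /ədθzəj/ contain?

3

The unsyllabifiable consonants are /d/, /θ/, /j/; each receives one epenthetic vowel.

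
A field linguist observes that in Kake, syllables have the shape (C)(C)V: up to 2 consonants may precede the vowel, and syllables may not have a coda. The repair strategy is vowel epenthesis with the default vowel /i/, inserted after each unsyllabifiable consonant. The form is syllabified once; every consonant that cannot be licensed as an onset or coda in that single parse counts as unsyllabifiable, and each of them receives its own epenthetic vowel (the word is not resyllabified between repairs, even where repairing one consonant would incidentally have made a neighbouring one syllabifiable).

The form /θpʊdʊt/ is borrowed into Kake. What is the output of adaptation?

Syllabifying with onset maximization leaves /t/ stranded (no codas are permitted; onsets may contain at most 2 consonants).
Each unlicensed consonant becomes the onset of a new syllable: /t/ → /ti/.

θpʊdʊti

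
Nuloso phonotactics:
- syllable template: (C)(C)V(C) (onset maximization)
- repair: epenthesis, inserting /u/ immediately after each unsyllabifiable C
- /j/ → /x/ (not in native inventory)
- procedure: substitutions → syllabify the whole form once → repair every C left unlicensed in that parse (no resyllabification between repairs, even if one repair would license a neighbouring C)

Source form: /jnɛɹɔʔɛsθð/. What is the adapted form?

xnɛɹɔʔɛsθuðu

Substitution: /j/ → /x/, giving /xnɛɹɔʔɛsθð/.
The consonants /θ/, /ð/ cannot be parsed into a legal (C)(C)V(C) syllable (at most one coda consonant is licensed; onsets may contain at most 2 consonants).
Inserting the epenthetic vowel yields /θ/ → /θu/, /ð/ → /ðu/.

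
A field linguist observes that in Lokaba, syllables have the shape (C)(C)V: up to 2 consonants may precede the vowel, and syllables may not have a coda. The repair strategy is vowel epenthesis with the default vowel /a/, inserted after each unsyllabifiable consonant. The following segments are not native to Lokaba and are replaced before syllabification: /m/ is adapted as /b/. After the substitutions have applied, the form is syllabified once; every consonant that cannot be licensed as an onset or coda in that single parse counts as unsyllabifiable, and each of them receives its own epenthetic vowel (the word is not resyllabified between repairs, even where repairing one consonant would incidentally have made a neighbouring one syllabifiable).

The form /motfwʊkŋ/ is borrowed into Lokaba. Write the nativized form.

botafwʊkaŋa

Substitution: /m/ → /b/, giving /botfwʊkŋ/.
The consonants /t/, /k/, /ŋ/ cannot be parsed into a legal (C)(C)V syllable (no codas are permitted; onsets may contain at most 2 consonants).
Each unlicensed consonant becomes the onset of a new syllable: /t/ → /ta/, /k/ → /ka/, /ŋ/ → /ŋa/.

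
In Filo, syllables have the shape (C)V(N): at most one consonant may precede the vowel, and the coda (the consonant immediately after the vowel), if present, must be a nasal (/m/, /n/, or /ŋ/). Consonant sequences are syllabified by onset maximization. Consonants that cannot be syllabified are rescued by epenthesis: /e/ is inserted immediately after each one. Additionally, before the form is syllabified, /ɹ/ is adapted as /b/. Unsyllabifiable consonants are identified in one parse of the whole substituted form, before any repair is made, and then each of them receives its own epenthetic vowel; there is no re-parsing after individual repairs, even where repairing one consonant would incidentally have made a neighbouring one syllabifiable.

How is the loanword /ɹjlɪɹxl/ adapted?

bejelɪbexele

Substitution: /ɹ/ → /b/, giving /bjlɪbxl/.
The consonants /b/, /j/, /b/, /x/, /l/ cannot be parsed into a legal (C)V(N) syllable (only a nasal (/m/, /n/, or /ŋ/) is licensed in coda position; onsets are limited to one consonant).
Each unlicensed consonant becomes the onset of a new syllable: /b/ → /be/, /j/ → /je/, /b/ → /be/, /x/ → /xe/, /l/ → /le/.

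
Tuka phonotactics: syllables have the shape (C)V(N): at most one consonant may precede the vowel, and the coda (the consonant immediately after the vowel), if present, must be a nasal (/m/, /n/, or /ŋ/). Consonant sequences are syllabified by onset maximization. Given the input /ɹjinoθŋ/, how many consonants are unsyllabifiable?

3

The consonants /ɹ/, /θ/, /ŋ/ cannot be parsed into a legal (C)V(N) syllable (only a nasal (/m/, /n/, or /ŋ/) is licensed in coda position; onsets are limited to one consonant).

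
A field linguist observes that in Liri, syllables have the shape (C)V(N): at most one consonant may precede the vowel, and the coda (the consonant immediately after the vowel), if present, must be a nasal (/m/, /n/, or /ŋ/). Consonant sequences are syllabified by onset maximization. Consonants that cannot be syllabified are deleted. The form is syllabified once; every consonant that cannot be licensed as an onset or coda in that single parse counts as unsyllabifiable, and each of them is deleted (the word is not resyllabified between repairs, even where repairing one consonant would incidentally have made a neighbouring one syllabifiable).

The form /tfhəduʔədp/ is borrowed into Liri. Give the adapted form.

Syllabifying with onset maximization leaves /t/, /f/, /d/, /p/ stranded (only a nasal (/m/, /n/, or /ŋ/) is licensed in coda position; onsets are limited to one consonant).
Each unlicensed consonant is deleted: /t/, /f/, /d/, /p/.

həduʔə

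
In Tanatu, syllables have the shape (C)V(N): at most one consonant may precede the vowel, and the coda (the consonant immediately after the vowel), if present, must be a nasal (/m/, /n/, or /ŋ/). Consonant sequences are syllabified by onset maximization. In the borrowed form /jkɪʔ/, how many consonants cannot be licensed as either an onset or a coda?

Under (C)V(N), the unsyllabifiable consonants are /j/, /ʔ/ (only a nasal (/m/, /n/, or /ŋ/) is licensed in coda position; onsets are limited to one consonant).

2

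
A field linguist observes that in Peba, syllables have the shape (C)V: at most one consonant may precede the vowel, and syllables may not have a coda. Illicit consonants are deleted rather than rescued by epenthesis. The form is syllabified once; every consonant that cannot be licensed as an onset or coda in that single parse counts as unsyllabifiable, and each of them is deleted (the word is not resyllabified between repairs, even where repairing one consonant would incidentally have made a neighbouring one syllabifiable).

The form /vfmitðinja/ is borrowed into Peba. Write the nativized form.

miðija

Under (C)V, the unsyllabifiable consonants are /v/, /f/, /t/, /n/ (no codas are permitted; onsets are limited to one consonant).
Each unlicensed consonant is deleted: /v/, /f/, /t/, /n/.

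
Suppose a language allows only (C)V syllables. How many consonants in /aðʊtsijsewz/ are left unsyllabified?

Syllabifying with onset maximization leaves /t/, /j/, /w/, /z/ stranded (no codas are permitted; onsets are limited to one consonant).

4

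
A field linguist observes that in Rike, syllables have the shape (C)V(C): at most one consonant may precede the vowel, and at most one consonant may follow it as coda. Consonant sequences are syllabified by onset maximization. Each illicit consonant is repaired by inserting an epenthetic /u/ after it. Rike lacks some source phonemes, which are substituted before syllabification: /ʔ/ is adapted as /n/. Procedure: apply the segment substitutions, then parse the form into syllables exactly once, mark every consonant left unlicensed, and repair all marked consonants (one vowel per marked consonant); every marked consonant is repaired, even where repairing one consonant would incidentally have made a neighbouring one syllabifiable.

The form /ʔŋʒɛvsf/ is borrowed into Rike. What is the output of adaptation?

nuŋuʒɛvsufu

Substitution: /ʔ/ → /n/, giving /nŋʒɛvsf/.
The consonants /n/, /ŋ/, /s/, /f/ cannot be parsed into a legal (C)V(C) syllable (at most one coda consonant is licensed; onsets are limited to one consonant).
Each unlicensed consonant becomes the onset of a new syllable: /n/ → /nu/, /ŋ/ → /ŋu/, /s/ → /su/, /f/ → /fu/.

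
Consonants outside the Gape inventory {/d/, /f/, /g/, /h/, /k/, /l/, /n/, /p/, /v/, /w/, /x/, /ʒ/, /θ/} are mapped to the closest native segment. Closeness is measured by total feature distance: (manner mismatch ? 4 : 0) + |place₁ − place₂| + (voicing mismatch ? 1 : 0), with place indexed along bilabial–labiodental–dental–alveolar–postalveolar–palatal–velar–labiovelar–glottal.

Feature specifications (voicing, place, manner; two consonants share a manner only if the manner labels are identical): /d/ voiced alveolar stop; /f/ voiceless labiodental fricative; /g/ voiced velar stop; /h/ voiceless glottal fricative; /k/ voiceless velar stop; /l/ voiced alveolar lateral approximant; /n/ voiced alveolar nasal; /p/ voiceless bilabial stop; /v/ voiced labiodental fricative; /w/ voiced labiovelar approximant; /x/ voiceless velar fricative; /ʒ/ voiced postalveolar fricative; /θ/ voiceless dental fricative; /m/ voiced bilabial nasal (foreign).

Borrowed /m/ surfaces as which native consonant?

n

/n/ is closest: same manner (nasal), place distance 3 (bilabial→alveolar), same voicing; total 3. Next closest is /p/ at distance 5.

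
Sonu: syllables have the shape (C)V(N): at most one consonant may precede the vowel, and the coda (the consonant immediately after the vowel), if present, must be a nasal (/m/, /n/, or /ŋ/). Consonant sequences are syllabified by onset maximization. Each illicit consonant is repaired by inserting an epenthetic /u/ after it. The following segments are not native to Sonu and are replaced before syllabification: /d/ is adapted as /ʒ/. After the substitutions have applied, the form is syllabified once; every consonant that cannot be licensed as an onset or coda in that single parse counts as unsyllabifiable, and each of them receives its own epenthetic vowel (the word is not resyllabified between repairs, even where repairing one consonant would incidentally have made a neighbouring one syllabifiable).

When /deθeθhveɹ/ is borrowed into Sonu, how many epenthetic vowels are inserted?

After substitution the input is /ʒeθeθhveɹ/.
The unsyllabifiable consonants are /θ/, /h/, /ɹ/; each receives one epenthetic vowel.

3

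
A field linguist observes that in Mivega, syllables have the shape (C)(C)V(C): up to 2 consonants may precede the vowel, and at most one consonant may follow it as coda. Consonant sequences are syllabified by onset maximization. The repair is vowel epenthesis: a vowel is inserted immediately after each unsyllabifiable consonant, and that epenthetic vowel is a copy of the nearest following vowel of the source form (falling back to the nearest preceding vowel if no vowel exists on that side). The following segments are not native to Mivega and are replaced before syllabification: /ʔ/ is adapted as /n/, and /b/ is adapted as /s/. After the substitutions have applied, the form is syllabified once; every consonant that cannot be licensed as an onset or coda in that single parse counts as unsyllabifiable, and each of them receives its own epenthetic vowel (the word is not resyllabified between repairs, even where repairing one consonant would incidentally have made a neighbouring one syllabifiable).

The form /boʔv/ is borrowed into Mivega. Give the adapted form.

Substitution: /b/ → /s/, /ʔ/ → /n/, giving /sonv/.
Under (C)(C)V(C), the unsyllabifiable consonants are /v/ (at most one coda consonant is licensed; onsets may contain at most 2 consonants).
Inserting the epenthetic vowel yields /v/ → /vo/.

sonvo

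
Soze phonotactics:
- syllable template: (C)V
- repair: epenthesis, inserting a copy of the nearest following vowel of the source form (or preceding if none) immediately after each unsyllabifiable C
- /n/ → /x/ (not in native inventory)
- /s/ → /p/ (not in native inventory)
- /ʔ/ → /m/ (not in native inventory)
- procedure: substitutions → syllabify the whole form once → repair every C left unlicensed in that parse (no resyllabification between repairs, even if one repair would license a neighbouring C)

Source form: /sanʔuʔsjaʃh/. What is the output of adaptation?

paxumumapajaʃaha

Substitution: /s/ → /p/, /n/ → /x/, /ʔ/ → /m/, giving /paxmumpjaʃh/.
The consonants /x/, /m/, /p/, /ʃ/, /h/ cannot be parsed into a legal (C)V syllable (no codas are permitted; onsets are limited to one consonant).
Inserting the epenthetic vowel yields /x/ → /xu/, /m/ → /ma/, /p/ → /pa/, /ʃ/ → /ʃa/, /h/ → /ha/.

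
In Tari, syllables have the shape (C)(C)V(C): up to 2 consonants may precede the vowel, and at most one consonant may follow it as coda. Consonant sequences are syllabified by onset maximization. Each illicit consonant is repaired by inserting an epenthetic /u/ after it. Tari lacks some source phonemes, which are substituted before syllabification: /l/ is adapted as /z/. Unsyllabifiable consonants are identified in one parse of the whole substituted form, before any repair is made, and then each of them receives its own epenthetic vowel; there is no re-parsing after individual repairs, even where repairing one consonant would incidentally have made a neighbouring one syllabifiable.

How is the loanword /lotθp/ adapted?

Substitution: /l/ → /z/, giving /zotθp/.
Syllabifying with onset maximization leaves /θ/, /p/ stranded (at most one coda consonant is licensed; onsets may contain at most 2 consonants).
Epenthesis after each stranded consonant: /θ/ → /θu/, /p/ → /pu/.

zotθupu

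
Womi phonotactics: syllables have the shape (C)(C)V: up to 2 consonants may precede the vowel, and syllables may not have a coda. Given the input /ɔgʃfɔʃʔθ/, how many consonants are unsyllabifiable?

4

The consonants /g/, /ʃ/, /ʔ/, /θ/ cannot be parsed into a legal (C)(C)V syllable (no codas are permitted; onsets may contain at most 2 consonants).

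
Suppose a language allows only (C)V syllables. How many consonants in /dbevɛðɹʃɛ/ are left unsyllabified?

3

Under (C)V, the unsyllabifiable consonants are /d/, /ð/, /ɹ/ (no codas are permitted; onsets are limited to one consonant).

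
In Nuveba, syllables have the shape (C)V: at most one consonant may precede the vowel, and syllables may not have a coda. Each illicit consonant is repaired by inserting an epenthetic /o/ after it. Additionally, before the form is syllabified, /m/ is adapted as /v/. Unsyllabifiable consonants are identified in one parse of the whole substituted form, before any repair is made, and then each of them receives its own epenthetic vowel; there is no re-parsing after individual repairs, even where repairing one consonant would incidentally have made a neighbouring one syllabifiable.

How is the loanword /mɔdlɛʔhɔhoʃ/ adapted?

Substitution: /m/ → /v/, giving /vɔdlɛʔhɔhoʃ/.
The consonants /d/, /ʔ/, /ʃ/ cannot be parsed into a legal (C)V syllable (no codas are permitted; onsets are limited to one consonant).
Epenthesis after each stranded consonant: /d/ → /do/, /ʔ/ → /ʔo/, /ʃ/ → /ʃo/.

vɔdolɛʔohɔhoʃo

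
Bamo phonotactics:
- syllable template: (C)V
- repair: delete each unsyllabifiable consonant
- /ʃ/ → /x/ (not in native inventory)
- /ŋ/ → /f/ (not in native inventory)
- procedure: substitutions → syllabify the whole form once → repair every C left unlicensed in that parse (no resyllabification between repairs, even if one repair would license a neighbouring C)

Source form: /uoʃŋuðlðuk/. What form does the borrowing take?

uofuðu

Substitution: /ʃ/ → /x/, /ŋ/ → /f/, giving /uoxfuðlðuk/.
Under (C)V, the unsyllabifiable consonants are /x/, /ð/, /l/, /k/ (no codas are permitted; onsets are limited to one consonant).
Each unlicensed consonant is deleted: /x/, /ð/, /l/, /k/.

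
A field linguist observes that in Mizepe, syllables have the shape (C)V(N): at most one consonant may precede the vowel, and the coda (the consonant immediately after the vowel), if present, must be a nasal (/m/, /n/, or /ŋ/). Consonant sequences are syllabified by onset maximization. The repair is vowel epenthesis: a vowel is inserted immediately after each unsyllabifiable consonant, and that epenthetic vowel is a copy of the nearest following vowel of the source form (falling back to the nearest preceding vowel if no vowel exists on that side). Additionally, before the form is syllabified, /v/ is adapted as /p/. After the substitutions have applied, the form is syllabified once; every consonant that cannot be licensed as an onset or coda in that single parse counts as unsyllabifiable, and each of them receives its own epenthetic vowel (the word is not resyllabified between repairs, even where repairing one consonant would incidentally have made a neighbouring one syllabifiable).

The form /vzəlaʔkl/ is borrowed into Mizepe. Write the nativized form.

Substitution: /v/ → /p/, giving /pzəlaʔkl/.
The consonants /p/, /ʔ/, /k/, /l/ cannot be parsed into a legal (C)V(N) syllable (only a nasal (/m/, /n/, or /ŋ/) is licensed in coda position; onsets are limited to one consonant).
Inserting the epenthetic vowel yields /p/ → /pə/, /ʔ/ → /ʔa/, /k/ → /ka/, /l/ → /la/.

pəzəlaʔakala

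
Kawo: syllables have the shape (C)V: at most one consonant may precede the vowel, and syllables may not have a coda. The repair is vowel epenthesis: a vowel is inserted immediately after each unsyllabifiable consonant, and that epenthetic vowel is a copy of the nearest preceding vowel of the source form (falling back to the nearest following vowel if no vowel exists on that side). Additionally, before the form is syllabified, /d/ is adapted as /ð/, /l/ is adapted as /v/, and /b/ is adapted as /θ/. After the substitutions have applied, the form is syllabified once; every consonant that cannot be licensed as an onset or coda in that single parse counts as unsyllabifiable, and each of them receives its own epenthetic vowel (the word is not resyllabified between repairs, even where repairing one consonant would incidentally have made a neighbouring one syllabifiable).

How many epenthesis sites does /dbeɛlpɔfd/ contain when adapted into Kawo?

4

After substitution the input is /ðθeɛvpɔfð/.
The unsyllabifiable consonants are /ð/, /v/, /f/, /ð/; each receives one epenthetic vowel.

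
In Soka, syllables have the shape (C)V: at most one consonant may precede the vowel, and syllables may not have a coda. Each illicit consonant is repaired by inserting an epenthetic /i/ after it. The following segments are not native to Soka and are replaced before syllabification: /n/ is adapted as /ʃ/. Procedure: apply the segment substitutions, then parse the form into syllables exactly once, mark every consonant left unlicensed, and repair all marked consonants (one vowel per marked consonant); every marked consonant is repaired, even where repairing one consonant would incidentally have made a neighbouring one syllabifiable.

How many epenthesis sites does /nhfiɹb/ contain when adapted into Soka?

4

After substitution the input is /ʃhfiɹb/.
The unsyllabifiable consonants are /ʃ/, /h/, /ɹ/, /b/; each receives one epenthetic vowel.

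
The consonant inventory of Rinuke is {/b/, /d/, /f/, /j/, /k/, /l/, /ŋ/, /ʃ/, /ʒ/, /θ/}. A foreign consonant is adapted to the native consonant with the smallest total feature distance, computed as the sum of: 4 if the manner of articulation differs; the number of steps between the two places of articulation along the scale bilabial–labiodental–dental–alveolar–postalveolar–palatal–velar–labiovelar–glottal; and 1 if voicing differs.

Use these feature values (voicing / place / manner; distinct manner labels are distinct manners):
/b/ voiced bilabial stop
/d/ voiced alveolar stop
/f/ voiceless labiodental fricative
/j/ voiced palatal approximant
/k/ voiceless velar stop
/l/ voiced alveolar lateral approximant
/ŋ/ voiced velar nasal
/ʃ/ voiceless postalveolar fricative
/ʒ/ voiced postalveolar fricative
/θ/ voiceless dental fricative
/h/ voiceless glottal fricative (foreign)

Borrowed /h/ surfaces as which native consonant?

ʃ

/ʃ/ is closest: same manner (fricative), place distance 4 (glottal→postalveolar), same voicing; total 4. Next closest is /ʒ/ at distance 5.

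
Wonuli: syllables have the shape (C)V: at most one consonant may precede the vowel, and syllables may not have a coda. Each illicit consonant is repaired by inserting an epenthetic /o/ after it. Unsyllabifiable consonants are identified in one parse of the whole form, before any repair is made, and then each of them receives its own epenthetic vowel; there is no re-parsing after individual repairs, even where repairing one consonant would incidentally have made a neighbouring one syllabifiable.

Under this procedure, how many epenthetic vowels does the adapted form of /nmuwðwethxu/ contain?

The unsyllabifiable consonants are /n/, /w/, /ð/, /t/, /h/; each receives one epenthetic vowel.

5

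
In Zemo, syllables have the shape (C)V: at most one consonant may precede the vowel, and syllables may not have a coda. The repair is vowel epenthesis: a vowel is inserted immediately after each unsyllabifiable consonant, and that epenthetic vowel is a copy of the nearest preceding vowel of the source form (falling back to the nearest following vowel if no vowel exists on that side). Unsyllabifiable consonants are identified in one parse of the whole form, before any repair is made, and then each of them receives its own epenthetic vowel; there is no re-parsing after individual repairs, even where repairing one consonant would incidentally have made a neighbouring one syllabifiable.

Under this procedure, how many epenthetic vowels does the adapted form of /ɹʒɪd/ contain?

The unsyllabifiable consonants are /ɹ/, /d/; each receives one epenthetic vowel.

2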